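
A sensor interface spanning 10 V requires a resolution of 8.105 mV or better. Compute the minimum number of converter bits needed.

Number of steps required ≥ 10 V / 8.105 mV = 1233.81.
Need 2^N ≥ 1233.81; 2^10 = 1024, 2^11 = 2048.
Minimum N = 11.

11 bits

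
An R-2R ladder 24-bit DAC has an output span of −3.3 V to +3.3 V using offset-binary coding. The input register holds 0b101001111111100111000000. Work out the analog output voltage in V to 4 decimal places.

1.0306 V

LSB = 6.6 V / 2^24 = 0.39 µV.
Code 0b101001111111100111000000 = 11008448 decimal.
V_out = (−3.3) + 11008448 × 3.93391e-07 V = 1.03062 V.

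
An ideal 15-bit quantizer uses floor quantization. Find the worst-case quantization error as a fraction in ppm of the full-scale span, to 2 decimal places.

30.52 ppm

Truncating → worst-case error = 1 LSB = V_FS/2^15, so 1e+06/32768 = 30.5176 ppm of full scale.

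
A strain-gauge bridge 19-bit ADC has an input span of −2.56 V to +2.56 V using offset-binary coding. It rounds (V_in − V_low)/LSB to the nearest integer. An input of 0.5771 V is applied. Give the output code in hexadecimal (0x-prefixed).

code 0x4E6D7 (decimal 321239)

Full-scale span = 5.12 V; LSB = 5.12/2^19 = 9.77 µV.
(0.5771 − (−2.56)) / 9.76563e-06 = 321239.040 LSBs.
So the output code is 321239.
In hexadecimal (0x-prefixed): 0x4E6D7.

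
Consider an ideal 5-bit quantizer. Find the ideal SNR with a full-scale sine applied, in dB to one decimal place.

SNR ≈ 6.02·N + 1.76 dB = 6.02·5 + 1.76 = 31.86 dB.

31.9 dB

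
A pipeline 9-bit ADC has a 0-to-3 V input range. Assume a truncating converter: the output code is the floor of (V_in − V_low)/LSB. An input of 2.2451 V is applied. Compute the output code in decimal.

With 512 levels over 3 V, one step is 5.859 mV.
Input sits at 383.164 steps above V_low.
⌊·⌋(383.164) = 383.

code 383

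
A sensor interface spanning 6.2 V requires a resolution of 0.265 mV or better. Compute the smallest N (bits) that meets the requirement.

15 bits

Number of steps required ≥ 6.2 V / 0.265 mV = 23396.23.
Need 2^N ≥ 23396.23; 2^14 = 16384, 2^15 = 32768.
Minimum N = 15.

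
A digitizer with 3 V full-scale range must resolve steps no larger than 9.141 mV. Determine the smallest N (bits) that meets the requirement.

9 bits

Number of steps required ≥ 3 V / 9.141 mV = 328.19.
Need 2^N ≥ 328.19; 2^8 = 256, 2^9 = 512.
Minimum N = 9.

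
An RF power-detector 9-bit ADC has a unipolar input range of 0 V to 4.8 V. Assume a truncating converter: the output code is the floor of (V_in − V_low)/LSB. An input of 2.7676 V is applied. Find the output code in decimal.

With 512 levels over 4.8 V, one step is 9.375 mV.
Input sits at 295.211 steps above V_low.
So the output code is 295.

code 295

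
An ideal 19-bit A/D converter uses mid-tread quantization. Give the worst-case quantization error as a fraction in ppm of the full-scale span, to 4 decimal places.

0.9537 ppm

Rounding → worst-case error = ½ LSB = V_FS/2^20, so 1e+06/1048576 = 0.953674 ppm of full scale.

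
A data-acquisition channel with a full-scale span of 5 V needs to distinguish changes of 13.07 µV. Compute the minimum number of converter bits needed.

Number of steps required ≥ 5 V / 13.07 µV = 382555.47.
Need 2^N ≥ 382555.47; 2^18 = 262144, 2^19 = 524288.
Minimum N = 19.

19 bits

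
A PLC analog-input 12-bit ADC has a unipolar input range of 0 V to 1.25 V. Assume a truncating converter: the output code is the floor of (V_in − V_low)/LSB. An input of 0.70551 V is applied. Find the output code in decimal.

code 2311

With 4096 levels over 1.25 V, one step is 305.18 µV.
(V_in − V_low)/LSB = (0.70551 − 0) / 0.000305176 = 2311.815.
⌊·⌋(2311.815) = 2311.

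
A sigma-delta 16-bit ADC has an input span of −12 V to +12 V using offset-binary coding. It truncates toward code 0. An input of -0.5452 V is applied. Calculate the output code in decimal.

code 31279

With 65536 levels over 24 V, one step is 366.21 µV.
(-0.5452 − (−12)) / 0.000366211 = 31279.241 LSBs.
So the output code is 31279.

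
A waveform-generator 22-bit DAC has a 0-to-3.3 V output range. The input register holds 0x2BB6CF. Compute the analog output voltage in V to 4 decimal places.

2.2540 V

LSB = 3.3 V / 2^22 = 0.79 µV.
Code 0x2BB6CF = 2864847 decimal.
V_out = 0 + 2864847 × 7.86781e-07 V = 2.25401 V.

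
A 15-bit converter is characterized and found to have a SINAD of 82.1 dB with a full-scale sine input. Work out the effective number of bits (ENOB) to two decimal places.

ENOB = (SINAD − 1.76) / 6.02 = (82.1 − 1.76)/6.02 = 13.346.

13.35 bits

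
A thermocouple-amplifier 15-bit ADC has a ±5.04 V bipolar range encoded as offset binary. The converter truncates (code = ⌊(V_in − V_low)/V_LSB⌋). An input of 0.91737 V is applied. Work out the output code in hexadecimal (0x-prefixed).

LSB = 10.08 V / 32768 = 307.62 µV.
Input sits at 19366.181 steps above V_low.
⌊·⌋(19366.181) = 19366.
In hexadecimal (0x-prefixed): 0x4BA6.

code 0x4BA6 (decimal 19366)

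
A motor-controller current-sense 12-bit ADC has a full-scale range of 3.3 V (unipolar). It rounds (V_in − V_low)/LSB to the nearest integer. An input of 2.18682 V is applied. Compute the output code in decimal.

With 4096 levels over 3.3 V, one step is 0.806 mV.
(2.18682 − 0) / 0.000805664 = 2714.307 LSBs.
Round → code 2714.

code 2714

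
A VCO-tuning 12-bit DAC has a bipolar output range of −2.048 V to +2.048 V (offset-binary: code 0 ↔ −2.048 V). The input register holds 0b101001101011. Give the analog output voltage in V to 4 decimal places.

0.6190 V

LSB = 4.096 V / 2^12 = 1.000 mV.
Code 0b101001101011 = 2667 decimal.
V_out = (−2.048) + 2667 × 0.001 V = 0.619 V.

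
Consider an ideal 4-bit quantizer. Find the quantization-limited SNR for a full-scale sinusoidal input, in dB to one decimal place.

25.8 dB

SNR ≈ 6.02·N + 1.76 dB = 6.02·4 + 1.76 = 25.84 dB.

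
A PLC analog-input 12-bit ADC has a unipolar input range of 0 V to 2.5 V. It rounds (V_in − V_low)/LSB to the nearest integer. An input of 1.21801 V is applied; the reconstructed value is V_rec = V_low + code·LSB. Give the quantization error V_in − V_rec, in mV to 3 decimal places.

One LSB is 2.5 V / 4096 = 0.610 mV.
Scaled input = 1995.5876 LSBs, so code = 1996.
Reconstructed: 1.2182617 V.
V_in − V_rec = -0.000251719 V = -0.252 mV.

-0.252 mV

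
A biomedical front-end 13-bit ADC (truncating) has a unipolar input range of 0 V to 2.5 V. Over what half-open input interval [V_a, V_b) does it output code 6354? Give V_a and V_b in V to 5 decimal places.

[1.93909 V, 1.93939 V)

LSB = 2.5/2^13 = 305.18 µV.
V_a = V_low + 6354·LSB = 1.93909 V; V_b = V_low + 6355·LSB = 1.93939 V.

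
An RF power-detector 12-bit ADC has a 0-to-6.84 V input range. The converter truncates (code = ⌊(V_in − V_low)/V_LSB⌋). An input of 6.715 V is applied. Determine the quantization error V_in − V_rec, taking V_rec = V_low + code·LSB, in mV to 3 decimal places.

0.244 mV

Step size: 6.84 V ÷ 2^12 = 1.670 mV.
(V_in − V_low)/LSB = (6.715 − 0)/0.00166992 = 4021.1462 → code 4021 (floor).
Code 4021 maps back to 0 + 4021×0.00166992 V = 6.7147559 V.
V_in − V_rec = 0.000244141 V = 0.244 mV.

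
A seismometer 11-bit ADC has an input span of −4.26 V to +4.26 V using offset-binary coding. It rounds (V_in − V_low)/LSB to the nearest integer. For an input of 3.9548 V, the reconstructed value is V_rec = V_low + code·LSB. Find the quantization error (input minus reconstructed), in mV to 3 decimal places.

-1.509 mV

Step size: 8.52 V ÷ 2^11 = 4.160 mV.
(3.9548 − (−4.26))/0.00416016 = 1974.6374; round gives code 1975.
Code 1975 maps back to (−4.26) + 1975×0.00416016 V = 3.9563086 V.
Error = 3.9548 − 3.9563086 = -0.00150859 V = -1.509 mV.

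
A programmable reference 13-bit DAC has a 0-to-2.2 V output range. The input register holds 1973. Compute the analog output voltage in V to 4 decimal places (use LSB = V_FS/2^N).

0.5299 V

LSB = 2.2 V / 2^13 = 268.55 µV.
V_out = 0 + 1973 × 0.000268555 V = 0.529858 V.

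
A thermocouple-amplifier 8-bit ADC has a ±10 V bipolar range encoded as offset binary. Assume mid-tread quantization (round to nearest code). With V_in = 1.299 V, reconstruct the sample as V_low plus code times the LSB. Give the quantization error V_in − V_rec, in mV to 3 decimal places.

LSB = 20/2^8 = 78.125 mV.
(1.299 − (−10))/0.078125 = 144.6272; round gives code 145.
Reconstructed: 1.328125 V.
Error = 1.299 − 1.328125 = -0.029125 V = -29.125 mV.

-29.125 mV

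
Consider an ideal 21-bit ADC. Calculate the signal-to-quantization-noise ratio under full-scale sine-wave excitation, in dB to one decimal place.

SNR ≈ 6.02·N + 1.76 dB = 6.02·21 + 1.76 = 128.18 dB.

128.2 dB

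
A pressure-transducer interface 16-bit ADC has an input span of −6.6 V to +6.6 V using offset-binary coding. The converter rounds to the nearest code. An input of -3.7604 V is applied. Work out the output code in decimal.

With 65536 levels over 13.2 V, one step is 201.42 µV.
Input sits at 14098.184 steps above V_low.
So the output code is 14098.

code 14098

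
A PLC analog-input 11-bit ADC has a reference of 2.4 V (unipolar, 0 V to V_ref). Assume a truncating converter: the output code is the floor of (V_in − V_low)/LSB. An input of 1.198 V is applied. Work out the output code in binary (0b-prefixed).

LSB = 2.4 V / 2048 = 1.172 mV.
(V_in − V_low)/LSB = (1.198 − 0) / 0.00117187 = 1022.293.
Floor → code 1022.
In binary (0b-prefixed): 0b1111111110.

code 0b1111111110 (decimal 1022)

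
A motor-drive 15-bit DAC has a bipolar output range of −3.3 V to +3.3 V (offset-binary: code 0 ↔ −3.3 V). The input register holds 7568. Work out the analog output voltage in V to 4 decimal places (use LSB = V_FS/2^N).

LSB = 6.6 V / 2^15 = 201.42 µV.
V_out = (−3.3) + 7568 × 0.000201416 V = -1.77568 V.

-1.7757 V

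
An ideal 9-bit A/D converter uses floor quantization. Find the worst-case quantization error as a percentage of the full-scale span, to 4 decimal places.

0.1953 %

Truncating → worst-case error = 1 LSB = V_FS/2^9, so 100/512 = 0.195312 % of full scale.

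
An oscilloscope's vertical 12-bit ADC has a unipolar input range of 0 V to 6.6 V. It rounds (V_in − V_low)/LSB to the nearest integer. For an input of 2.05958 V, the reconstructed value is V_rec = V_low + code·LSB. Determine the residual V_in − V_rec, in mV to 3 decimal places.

0.303 mV

Step size: 6.6 V ÷ 2^12 = 1.611 mV.
(2.05958 − 0)/0.00161133 = 1278.1878; round gives code 1278.
V_rec = 0 + 1278·0.00161133 = 2.0592773 V.
Error = 2.05958 − 2.0592773 = 0.000302656 V = 0.303 mV.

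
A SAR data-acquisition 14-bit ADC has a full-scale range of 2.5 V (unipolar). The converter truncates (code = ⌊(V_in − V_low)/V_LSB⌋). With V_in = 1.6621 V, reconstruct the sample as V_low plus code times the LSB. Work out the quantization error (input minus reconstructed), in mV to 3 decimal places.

Step size: 2.5 V ÷ 2^14 = 152.59 µV.
(V_in − V_low)/LSB = (1.6621 − 0)/0.000152588 = 10892.7386 → code 10892 (floor).
Reconstructed: 1.6619873 V.
Difference: 0.000112695 V → 0.113 mV.

0.113 mV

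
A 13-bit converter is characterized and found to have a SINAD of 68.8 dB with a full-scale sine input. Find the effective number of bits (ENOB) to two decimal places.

11.14 bits

ENOB = (SINAD − 1.76) / 6.02 = (68.8 − 1.76)/6.02 = 11.136.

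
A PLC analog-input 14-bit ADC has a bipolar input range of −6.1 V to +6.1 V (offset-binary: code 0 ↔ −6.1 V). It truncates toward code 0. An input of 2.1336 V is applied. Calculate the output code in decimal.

LSB = 12.2 V / 16384 = 0.745 mV.
(V_in − V_low)/LSB = (2.1336 − (−6.1)) / 0.000744629 = 11057.320.
Floor → code 11057.

code 11057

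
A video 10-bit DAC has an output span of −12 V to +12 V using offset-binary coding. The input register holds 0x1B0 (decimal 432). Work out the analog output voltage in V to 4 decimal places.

-1.8750 V

LSB = 24 V / 2^10 = 23.438 mV.
Code 0x1B0 = 432 decimal.
V_out = (−12) + 432 × 0.0234375 V = -1.875 V.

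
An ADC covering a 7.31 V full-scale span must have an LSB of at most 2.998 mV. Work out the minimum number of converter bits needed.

Number of steps required ≥ 7.31 V / 2.998 mV = 2438.29.
Need 2^N ≥ 2438.29; 2^11 = 2048, 2^12 = 4096.
Minimum N = 12.

12 bits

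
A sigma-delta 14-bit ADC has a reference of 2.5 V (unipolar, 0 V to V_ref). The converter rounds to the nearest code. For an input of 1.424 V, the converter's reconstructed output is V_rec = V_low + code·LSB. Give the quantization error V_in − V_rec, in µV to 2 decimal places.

LSB = 2.5/2^14 = 152.59 µV.
(1.424 − 0)/0.000152588 = 9332.3264; round gives code 9332.
V_rec = 0 + 9332·0.000152588 = 1.4239502 V.
Error = 1.424 − 1.4239502 = 4.98047e-05 V = 49.80 µV.

49.80 µV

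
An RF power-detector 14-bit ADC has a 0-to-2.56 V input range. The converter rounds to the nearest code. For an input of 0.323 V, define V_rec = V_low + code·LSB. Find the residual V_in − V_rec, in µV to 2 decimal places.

One LSB is 2.56 V / 16384 = 156.25 µV.
Scaled input = 2067.2000 LSBs, so code = 2067.
Reconstructed: 0.32296875 V.
V_in − V_rec = 3.125e-05 V = 31.25 µV.

31.25 µV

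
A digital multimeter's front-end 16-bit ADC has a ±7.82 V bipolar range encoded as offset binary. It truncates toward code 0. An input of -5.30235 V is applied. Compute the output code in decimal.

LSB = 15.64 V / 65536 = 238.65 µV.
(V_in − V_low)/LSB = (-5.30235 − (−7.82)) / 0.000238647 = 10549.662.
⌊·⌋(10549.662) = 10549.

code 10549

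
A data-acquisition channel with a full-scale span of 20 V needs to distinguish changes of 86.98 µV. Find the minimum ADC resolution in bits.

Number of steps required ≥ 20 V / 86.98 µV = 229937.92.
Need 2^N ≥ 229937.92; 2^17 = 131072, 2^18 = 262144.
Minimum N = 18.

18 bits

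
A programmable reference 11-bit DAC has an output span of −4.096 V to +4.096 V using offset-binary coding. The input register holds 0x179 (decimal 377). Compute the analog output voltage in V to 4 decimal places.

LSB = 8.192 V / 2^11 = 4.000 mV.
Code 0x179 = 377 decimal.
V_out = (−4.096) + 377 × 0.004 V = -2.588 V.

-2.5880 V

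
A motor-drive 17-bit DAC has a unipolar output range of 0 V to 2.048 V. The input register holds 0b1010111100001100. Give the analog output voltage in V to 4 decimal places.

0.7002 V

LSB = 2.048 V / 2^17 = 15.62 µV.
Code 0b1010111100001100 = 44812 decimal.
V_out = 0 + 44812 × 1.5625e-05 V = 0.700187 V.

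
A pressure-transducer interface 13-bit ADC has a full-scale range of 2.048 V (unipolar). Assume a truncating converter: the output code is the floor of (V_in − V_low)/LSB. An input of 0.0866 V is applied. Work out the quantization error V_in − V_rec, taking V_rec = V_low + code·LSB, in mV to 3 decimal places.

0.100 mV

One LSB is 2.048 V / 8192 = 250.00 µV.
(0.0866 − 0)/0.00025 = 346.4000; ⌊·⌋ gives code 346.
Reconstructed: 0.0865 V.
Difference: 0.0001 V → 0.100 mV.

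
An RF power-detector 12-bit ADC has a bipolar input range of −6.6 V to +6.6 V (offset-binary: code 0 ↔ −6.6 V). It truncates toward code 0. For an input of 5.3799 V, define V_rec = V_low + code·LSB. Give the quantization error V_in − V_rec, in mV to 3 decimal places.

1.287 mV

LSB = 13.2/2^12 = 3.223 mV.
(V_in − V_low)/LSB = (5.3799 − (−6.6))/0.00322266 = 3717.3993 → code 3717 (floor).
V_rec = (−6.6) + 3717·0.00322266 = 5.3786133 V.
Error = 5.3799 − 5.3786133 = 0.00128672 V = 1.287 mV.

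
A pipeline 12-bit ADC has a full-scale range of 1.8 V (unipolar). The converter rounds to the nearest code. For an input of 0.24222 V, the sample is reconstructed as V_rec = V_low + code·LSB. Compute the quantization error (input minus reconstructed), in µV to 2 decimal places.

81.33 µV

LSB = 1.8/2^12 = 439.45 µV.
Scaled input = 551.1851 LSBs, so code = 551.
V_rec = 0 + 551·0.000439453 = 0.24213867 V.
Error = 0.24222 − 0.24213867 = 8.13281e-05 V = 81.33 µV.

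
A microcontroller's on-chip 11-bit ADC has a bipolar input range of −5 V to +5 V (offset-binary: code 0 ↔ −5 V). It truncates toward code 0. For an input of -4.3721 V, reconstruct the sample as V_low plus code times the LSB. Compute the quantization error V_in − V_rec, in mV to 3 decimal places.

One LSB is 10 V / 2048 = 4.883 mV.
Scaled input = 128.5939 LSBs, so code = 128.
V_rec = (−5) + 128·0.00488281 = -4.375 V.
Difference: 0.0029 V → 2.900 mV.

2.900 mV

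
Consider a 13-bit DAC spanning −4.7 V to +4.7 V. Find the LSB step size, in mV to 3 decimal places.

1.147 mV

Full-scale span = 9.4 V.
LSB = 9.4 / 2^13 = 9.4 / 8192 = 0.00114746 V = 1.147 mV.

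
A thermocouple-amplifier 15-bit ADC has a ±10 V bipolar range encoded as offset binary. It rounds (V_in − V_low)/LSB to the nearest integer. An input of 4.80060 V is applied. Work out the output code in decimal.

Full-scale span = 20 V; LSB = 20/2^15 = 0.610 mV.
(4.80060 − (−10)) / 0.000610352 = 24249.303 LSBs.
round(24249.303) = 24249.

code 24249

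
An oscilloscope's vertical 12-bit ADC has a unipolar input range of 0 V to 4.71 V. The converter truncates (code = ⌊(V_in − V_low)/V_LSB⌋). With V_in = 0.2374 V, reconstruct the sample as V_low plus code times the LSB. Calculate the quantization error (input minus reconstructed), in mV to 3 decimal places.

One LSB is 4.71 V / 4096 = 1.150 mV.
(0.2374 − 0)/0.0011499 = 206.4523; ⌊·⌋ gives code 206.
V_rec = 0 + 206·0.0011499 = 0.23687988 V.
Difference: 0.000520117 V → 0.520 mV.

0.520 mV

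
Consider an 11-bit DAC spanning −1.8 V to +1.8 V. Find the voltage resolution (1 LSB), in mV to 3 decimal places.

1.758 mV

Full-scale span = 3.6 V.
LSB = 3.6 / 2^11 = 3.6 / 2048 = 0.00175781 V = 1.758 mV.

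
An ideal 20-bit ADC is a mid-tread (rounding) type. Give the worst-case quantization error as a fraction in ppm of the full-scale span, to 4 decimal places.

Rounding → worst-case error = ½ LSB = V_FS/2^21, so 1e+06/2097152 = 0.476837 ppm of full scale.

0.4768 ppm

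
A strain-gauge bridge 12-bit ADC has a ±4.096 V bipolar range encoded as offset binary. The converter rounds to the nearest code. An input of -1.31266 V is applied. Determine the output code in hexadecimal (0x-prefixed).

code 0x570 (decimal 1392)

Full-scale span = 8.192 V; LSB = 8.192/2^12 = 2.000 mV.
(-1.31266 − (−4.096)) / 0.002 = 1391.670 LSBs.
So the output code is 1392.
In hexadecimal (0x-prefixed): 0x570.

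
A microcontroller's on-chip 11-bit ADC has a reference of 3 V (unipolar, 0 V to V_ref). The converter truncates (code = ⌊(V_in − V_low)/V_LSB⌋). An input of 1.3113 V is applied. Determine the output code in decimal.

code 895

Full-scale span = 3 V; LSB = 3/2^11 = 1.465 mV.
(V_in − V_low)/LSB = (1.3113 − 0) / 0.00146484 = 895.181.
Floor → code 895.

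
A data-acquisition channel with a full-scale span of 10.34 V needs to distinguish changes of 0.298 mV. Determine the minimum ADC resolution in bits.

16 bits

Number of steps required ≥ 10.34 V / 0.298 mV = 34697.99.
Need 2^N ≥ 34697.99; 2^15 = 32768, 2^16 = 65536.
Minimum N = 16.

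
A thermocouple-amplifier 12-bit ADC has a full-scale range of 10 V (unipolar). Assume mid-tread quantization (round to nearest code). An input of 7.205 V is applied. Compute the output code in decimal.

LSB = 10 V / 4096 = 2.441 mV.
(V_in − V_low)/LSB = (7.205 − 0) / 0.00244141 = 2951.168.
So the output code is 2951.

code 2951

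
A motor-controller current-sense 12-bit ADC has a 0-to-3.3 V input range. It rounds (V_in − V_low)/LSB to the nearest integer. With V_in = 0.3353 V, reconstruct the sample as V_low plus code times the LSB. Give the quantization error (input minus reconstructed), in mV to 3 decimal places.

Step size: 3.3 V ÷ 2^12 = 0.806 mV.
(V_in − V_low)/LSB = (0.3353 − 0)/0.000805664 = 416.1784 → code 416 (round).
Reconstructed: 0.33515625 V.
Error = 0.3353 − 0.33515625 = 0.00014375 V = 0.144 mV.

0.144 mV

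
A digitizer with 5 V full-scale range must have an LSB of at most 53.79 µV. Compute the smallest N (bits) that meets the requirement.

17 bits

Number of steps required ≥ 5 V / 53.79 µV = 92954.08.
Need 2^N ≥ 92954.08; 2^16 = 65536, 2^17 = 131072.
Minimum N = 17.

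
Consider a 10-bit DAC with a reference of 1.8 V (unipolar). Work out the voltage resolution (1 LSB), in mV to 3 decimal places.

1.758 mV

Full-scale span = 1.8 V.
LSB = 1.8 / 2^10 = 1.8 / 1024 = 0.00175781 V = 1.758 mV.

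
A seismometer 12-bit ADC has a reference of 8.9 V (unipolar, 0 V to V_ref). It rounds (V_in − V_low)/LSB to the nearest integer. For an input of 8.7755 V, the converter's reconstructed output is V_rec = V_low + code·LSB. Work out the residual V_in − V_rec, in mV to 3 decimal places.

-0.647 mV

One LSB is 8.9 V / 4096 = 2.173 mV.
(V_in − V_low)/LSB = (8.7755 − 0)/0.00217285 = 4038.7020 → code 4039 (round).
Code 4039 maps back to 0 + 4039×0.00217285 V = 8.7761475 V.
V_in − V_rec = -0.000647461 V = -0.647 mV.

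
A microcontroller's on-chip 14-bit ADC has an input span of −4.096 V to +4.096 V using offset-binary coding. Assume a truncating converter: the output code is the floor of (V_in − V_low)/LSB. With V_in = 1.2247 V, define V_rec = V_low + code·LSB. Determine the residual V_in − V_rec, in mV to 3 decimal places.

0.200 mV

One LSB is 8.192 V / 16384 = 0.500 mV.
(1.2247 − (−4.096))/0.0005 = 10641.4000; ⌊·⌋ gives code 10641.
V_rec = (−4.096) + 10641·0.0005 = 1.2245 V.
V_in − V_rec = 0.0002 V = 0.200 mV.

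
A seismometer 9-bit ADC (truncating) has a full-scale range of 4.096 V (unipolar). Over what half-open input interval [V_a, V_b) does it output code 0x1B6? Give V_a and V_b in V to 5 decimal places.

[3.50400 V, 3.51200 V)

LSB = 4.096/2^9 = 8.000 mV.
Code 0x1B6 = 438 decimal.
V_a = V_low + 438·LSB = 3.504 V; V_b = V_low + 439·LSB = 3.512 V.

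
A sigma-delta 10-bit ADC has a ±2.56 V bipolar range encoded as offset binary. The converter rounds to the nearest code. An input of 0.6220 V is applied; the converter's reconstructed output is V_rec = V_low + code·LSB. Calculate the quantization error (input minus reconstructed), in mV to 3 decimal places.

Step size: 5.12 V ÷ 2^10 = 5.000 mV.
(V_in − V_low)/LSB = (0.6220 − (−2.56))/0.005 = 636.4000 → code 636 (round).
Reconstructed: 0.62 V.
Difference: 0.002 V → 2.000 mV.

2.000 mV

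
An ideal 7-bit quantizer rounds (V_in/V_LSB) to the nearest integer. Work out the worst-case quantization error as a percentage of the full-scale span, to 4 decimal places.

0.3906 %

Rounding → worst-case error = ½ LSB = V_FS/2^8, so 100/256 = 0.390625 % of full scale.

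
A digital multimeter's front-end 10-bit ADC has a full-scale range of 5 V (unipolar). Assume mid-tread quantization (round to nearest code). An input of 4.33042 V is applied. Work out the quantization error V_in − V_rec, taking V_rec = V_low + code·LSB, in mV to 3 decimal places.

LSB = 5/2^10 = 4.883 mV.
(4.33042 − 0)/0.00488281 = 886.8700; round gives code 887.
Code 887 maps back to 0 + 887×0.00488281 V = 4.3310547 V.
Error = 4.33042 − 4.3310547 = -0.000634688 V = -0.635 mV.

-0.635 mV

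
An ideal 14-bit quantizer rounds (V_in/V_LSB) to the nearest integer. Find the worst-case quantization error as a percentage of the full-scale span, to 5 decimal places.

0.00305 %

Rounding → worst-case error = ½ LSB = V_FS/2^15, so 100/32768 = 0.00305176 % of full scale.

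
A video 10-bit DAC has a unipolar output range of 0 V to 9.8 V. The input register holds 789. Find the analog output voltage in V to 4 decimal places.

7.5510 V

LSB = 9.8 V / 2^10 = 9.570 mV.
V_out = 0 + 789 × 0.00957031 V = 7.55098 V.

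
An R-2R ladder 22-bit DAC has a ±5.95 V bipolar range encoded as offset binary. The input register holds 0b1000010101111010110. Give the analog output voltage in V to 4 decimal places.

-5.1744 V

LSB = 11.9 V / 2^22 = 2.84 µV.
Code 0b1000010101111010110 = 273366 decimal.
V_out = (−5.95) + 273366 × 2.83718e-06 V = -5.17441 V.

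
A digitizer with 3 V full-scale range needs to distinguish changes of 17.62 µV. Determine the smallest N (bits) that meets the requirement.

18 bits

Number of steps required ≥ 3 V / 17.62 µV = 170261.07.
Need 2^N ≥ 170261.07; 2^17 = 131072, 2^18 = 262144.
Minimum N = 18.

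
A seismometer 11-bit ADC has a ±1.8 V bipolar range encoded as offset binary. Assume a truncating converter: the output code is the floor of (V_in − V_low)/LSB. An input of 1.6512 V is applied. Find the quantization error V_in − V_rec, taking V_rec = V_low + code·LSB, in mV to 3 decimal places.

Step size: 3.6 V ÷ 2^11 = 1.758 mV.
(V_in − V_low)/LSB = (1.6512 − (−1.8))/0.00175781 = 1963.3493 → code 1963 (floor).
Code 1963 maps back to (−1.8) + 1963×0.00175781 V = 1.6505859 V.
V_in − V_rec = 0.000614063 V = 0.614 mV.

0.614 mV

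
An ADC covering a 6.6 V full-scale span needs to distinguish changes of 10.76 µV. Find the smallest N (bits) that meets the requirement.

Number of steps required ≥ 6.6 V / 10.76 µV = 613382.90.
Need 2^N ≥ 613382.90; 2^19 = 524288, 2^20 = 1048576.
Minimum N = 20.

20 bits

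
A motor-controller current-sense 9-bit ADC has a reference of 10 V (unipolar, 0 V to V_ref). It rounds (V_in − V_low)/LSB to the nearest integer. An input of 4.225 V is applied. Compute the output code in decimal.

LSB = 10 V / 512 = 19.531 mV.
(V_in − V_low)/LSB = (4.225 − 0) / 0.0195312 = 216.320.
So the output code is 216.

code 216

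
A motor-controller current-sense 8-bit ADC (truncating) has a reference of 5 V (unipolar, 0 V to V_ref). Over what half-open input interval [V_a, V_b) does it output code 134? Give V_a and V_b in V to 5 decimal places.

LSB = 5/2^8 = 19.531 mV.
V_a = V_low + 134·LSB = 2.61719 V; V_b = V_low + 135·LSB = 2.63672 V.

[2.61719 V, 2.63672 V)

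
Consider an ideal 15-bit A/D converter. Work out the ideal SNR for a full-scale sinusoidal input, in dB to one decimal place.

92.1 dB

SNR ≈ 6.02·N + 1.76 dB = 6.02·15 + 1.76 = 92.06 dB.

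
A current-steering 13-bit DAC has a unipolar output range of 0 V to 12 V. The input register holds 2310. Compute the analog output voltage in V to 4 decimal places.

3.3838 V

LSB = 12 V / 2^13 = 1.465 mV.
V_out = 0 + 2310 × 0.00146484 V = 3.38379 V.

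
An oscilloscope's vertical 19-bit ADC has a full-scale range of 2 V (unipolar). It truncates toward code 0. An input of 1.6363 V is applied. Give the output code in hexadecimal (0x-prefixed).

code 0x68B92 (decimal 428946)

Full-scale span = 2 V; LSB = 2/2^19 = 3.81 µV.
(1.6363 − 0) / 3.8147e-06 = 428946.227 LSBs.
So the output code is 428946.
In hexadecimal (0x-prefixed): 0x68B92.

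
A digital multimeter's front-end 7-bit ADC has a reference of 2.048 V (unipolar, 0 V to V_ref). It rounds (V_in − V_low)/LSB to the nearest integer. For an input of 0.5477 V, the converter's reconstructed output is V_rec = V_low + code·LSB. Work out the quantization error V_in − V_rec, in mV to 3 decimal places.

3.700 mV

LSB = 2.048/2^7 = 16.000 mV.
Scaled input = 34.2313 LSBs, so code = 34.
V_rec = 0 + 34·0.016 = 0.544 V.
V_in − V_rec = 0.0037 V = 3.700 mV.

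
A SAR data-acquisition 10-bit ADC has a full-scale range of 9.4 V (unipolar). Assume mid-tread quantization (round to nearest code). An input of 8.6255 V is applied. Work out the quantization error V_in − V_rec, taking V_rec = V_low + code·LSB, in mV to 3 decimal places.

-3.406 mV

Step size: 9.4 V ÷ 2^10 = 9.180 mV.
(8.6255 − 0)/0.00917969 = 939.6289; round gives code 940.
Code 940 maps back to 0 + 940×0.00917969 V = 8.6289062 V.
V_in − V_rec = -0.00340625 V = -3.406 mV.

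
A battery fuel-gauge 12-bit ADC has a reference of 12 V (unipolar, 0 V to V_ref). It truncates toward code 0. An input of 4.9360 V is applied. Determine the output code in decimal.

code 1684

With 4096 levels over 12 V, one step is 2.930 mV.
(V_in − V_low)/LSB = (4.9360 − 0) / 0.00292969 = 1684.821.
So the output code is 1684.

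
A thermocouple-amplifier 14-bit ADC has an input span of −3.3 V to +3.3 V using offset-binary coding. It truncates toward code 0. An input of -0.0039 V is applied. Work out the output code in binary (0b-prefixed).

With 16384 levels over 6.6 V, one step is 402.83 µV.
Input sits at 8182.319 steps above V_low.
Floor → code 8182.
In binary (0b-prefixed): 0b1111111110110.

code 0b1111111110110 (decimal 8182)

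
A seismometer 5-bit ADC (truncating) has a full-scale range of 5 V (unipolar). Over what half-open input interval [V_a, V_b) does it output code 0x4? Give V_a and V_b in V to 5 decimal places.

LSB = 5/2^5 = 156.250 mV.
Code 0x4 = 4 decimal.
V_a = V_low + 4·LSB = 0.625 V; V_b = V_low + 5·LSB = 0.78125 V.

[0.62500 V, 0.78125 V)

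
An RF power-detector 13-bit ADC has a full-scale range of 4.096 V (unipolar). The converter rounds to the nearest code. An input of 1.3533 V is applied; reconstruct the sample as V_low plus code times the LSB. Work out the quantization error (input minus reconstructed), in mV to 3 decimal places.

Step size: 4.096 V ÷ 2^13 = 0.500 mV.
(V_in − V_low)/LSB = (1.3533 − 0)/0.0005 = 2706.6000 → code 2707 (round).
Code 2707 maps back to 0 + 2707×0.0005 V = 1.3535 V.
V_in − V_rec = -0.0002 V = -0.200 mV.

-0.200 mV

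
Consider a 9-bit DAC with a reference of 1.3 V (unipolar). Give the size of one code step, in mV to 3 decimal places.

Full-scale span = 1.3 V.
LSB = 1.3 / 2^9 = 1.3 / 512 = 0.00253906 V = 2.539 mV.

2.539 mV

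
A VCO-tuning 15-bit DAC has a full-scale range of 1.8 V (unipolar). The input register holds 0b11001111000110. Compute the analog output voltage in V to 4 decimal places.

0.7281 V

LSB = 1.8 V / 2^15 = 54.93 µV.
Code 0b11001111000110 = 13254 decimal.
V_out = 0 + 13254 × 5.49316e-05 V = 0.728064 V.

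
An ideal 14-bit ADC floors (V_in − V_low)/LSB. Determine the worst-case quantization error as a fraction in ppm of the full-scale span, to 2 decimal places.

61.04 ppm

Truncating → worst-case error = 1 LSB = V_FS/2^14, so 1e+06/16384 = 61.0352 ppm of full scale.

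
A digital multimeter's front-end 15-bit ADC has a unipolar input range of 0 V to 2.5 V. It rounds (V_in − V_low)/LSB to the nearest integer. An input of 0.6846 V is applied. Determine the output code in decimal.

Full-scale span = 2.5 V; LSB = 2.5/2^15 = 76.29 µV.
(0.6846 − 0) / 7.62939e-05 = 8973.189 LSBs.
round(8973.189) = 8973.

code 8973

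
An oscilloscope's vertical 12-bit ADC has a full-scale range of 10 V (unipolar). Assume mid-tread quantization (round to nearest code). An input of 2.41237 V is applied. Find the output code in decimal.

code 988

LSB = 10 V / 4096 = 2.441 mV.
Input sits at 988.107 steps above V_low.
So the output code is 988.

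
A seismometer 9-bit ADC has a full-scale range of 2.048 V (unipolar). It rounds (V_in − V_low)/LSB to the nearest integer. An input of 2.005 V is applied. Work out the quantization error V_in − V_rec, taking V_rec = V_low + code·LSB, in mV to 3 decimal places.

1.000 mV

One LSB is 2.048 V / 512 = 4.000 mV.
(V_in − V_low)/LSB = (2.005 − 0)/0.004 = 501.2500 → code 501 (round).
Code 501 maps back to 0 + 501×0.004 V = 2.004 V.
Error = 2.005 − 2.004 = 0.001 V = 1.000 mV.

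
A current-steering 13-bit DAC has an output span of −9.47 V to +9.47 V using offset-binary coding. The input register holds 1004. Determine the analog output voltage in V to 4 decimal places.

LSB = 18.94 V / 2^13 = 2.312 mV.
V_out = (−9.47) + 1004 × 0.00231201 V = -7.14874 V.

-7.1487 V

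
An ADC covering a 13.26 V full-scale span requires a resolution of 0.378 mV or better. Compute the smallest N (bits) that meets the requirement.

16 bits

Number of steps required ≥ 13.26 V / 0.378 mV = 35079.37.
Need 2^N ≥ 35079.37; 2^15 = 32768, 2^16 = 65536.
Minimum N = 16.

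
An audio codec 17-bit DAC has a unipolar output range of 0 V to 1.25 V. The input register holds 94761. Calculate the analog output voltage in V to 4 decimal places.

LSB = 1.25 V / 2^17 = 9.54 µV.
V_out = 0 + 94761 × 9.53674e-06 V = 0.903711 V.

0.9037 V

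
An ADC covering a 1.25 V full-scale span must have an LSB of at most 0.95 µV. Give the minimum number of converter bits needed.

21 bits

Number of steps required ≥ 1.25 V / 0.95 µV = 1315789.47.
Need 2^N ≥ 1315789.47; 2^20 = 1048576, 2^21 = 2097152.
Minimum N = 21.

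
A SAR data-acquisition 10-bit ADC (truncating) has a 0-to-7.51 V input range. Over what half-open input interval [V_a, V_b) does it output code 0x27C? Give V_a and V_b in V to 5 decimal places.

LSB = 7.51/2^10 = 7.334 mV.
Code 0x27C = 636 decimal.
V_a = V_low + 636·LSB = 4.66441 V; V_b = V_low + 637·LSB = 4.67175 V.

[4.66441 V, 4.67175 V)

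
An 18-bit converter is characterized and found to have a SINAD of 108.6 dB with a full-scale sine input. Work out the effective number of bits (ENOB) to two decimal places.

17.75 bits

ENOB = (SINAD − 1.76) / 6.02 = (108.6 − 1.76)/6.02 = 17.748.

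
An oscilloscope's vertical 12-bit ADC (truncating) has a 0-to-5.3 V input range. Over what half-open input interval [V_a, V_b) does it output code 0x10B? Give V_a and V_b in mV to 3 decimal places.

[345.483 mV, 346.777 mV)

LSB = 5.3/2^12 = 1.294 mV.
Code 0x10B = 267 decimal.
V_a = V_low + 267·LSB = 0.345483 V; V_b = V_low + 268·LSB = 0.346777 V.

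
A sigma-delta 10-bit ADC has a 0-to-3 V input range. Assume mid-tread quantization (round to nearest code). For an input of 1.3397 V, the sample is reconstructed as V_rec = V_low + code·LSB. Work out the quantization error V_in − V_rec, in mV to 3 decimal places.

0.833 mV

LSB = 3/2^10 = 2.930 mV.
(1.3397 − 0)/0.00292969 = 457.2843; round gives code 457.
Reconstructed: 1.3388672 V.
V_in − V_rec = 0.000832813 V = 0.833 mV.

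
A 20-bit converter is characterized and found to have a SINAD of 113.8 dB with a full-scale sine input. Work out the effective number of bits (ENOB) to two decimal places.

18.61 bits

ENOB = (SINAD − 1.76) / 6.02 = (113.8 − 1.76)/6.02 = 18.611.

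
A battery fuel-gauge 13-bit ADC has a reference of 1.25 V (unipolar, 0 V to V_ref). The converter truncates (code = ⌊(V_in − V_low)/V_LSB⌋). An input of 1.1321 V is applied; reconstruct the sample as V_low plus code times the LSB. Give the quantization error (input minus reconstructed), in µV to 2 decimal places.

One LSB is 1.25 V / 8192 = 152.59 µV.
(V_in − V_low)/LSB = (1.1321 − 0)/0.000152588 = 7419.3306 → code 7419 (floor).
Code 7419 maps back to 0 + 7419×0.000152588 V = 1.1320496 V.
Error = 1.1321 − 1.1320496 = 5.04395e-05 V = 50.44 µV.

50.44 µV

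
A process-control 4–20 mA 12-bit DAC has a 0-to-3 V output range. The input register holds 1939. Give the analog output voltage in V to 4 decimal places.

LSB = 3 V / 2^12 = 0.732 mV.
V_out = 0 + 1939 × 0.000732422 V = 1.42017 V.

1.4202 V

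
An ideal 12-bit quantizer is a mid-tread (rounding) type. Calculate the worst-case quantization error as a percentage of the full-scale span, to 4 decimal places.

0.0122 %

Rounding → worst-case error = ½ LSB = V_FS/2^13, so 100/8192 = 0.012207 % of full scale.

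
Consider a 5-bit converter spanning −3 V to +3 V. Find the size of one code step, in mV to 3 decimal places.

187.500 mV

Full-scale span = 6 V.
LSB = 6 / 2^5 = 6 / 32 = 0.1875 V = 187.500 mV.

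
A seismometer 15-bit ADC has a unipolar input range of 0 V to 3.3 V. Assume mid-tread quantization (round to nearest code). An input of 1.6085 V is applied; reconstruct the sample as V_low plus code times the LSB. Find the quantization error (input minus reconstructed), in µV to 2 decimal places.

One LSB is 3.3 V / 32768 = 100.71 µV.
Scaled input = 15971.9176 LSBs, so code = 15972.
V_rec = 0 + 15972·0.000100708 = 1.6085083 V.
V_in − V_rec = -8.30078e-06 V = -8.30 µV.

-8.30 µV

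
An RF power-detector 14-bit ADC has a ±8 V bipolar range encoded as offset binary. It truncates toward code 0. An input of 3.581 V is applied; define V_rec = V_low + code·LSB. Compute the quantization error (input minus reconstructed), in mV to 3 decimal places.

0.922 mV

LSB = 16/2^14 = 0.977 mV.
Scaled input = 11858.9440 LSBs, so code = 11858.
Reconstructed: 3.5800781 V.
Error = 3.581 − 3.5800781 = 0.000921875 V = 0.922 mV.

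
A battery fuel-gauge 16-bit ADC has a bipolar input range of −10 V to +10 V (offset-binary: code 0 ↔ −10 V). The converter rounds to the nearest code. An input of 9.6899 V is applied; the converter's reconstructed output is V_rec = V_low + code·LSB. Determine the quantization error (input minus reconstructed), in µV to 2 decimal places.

-41.41 µV

Step size: 20 V ÷ 2^16 = 305.18 µV.
(9.6899 − (−10))/0.000305176 = 64519.8643; round gives code 64520.
Reconstructed: 9.6899414 V.
Difference: -4.14063e-05 V → -41.41 µV.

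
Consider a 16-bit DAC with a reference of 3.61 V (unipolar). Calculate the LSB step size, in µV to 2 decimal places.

55.08 µV

Full-scale span = 3.61 V.
LSB = 3.61 / 2^16 = 3.61 / 65536 = 5.50842e-05 V = 55.08 µV.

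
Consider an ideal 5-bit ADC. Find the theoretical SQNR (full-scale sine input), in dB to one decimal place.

SNR ≈ 6.02·N + 1.76 dB = 6.02·5 + 1.76 = 31.86 dB.

31.9 dB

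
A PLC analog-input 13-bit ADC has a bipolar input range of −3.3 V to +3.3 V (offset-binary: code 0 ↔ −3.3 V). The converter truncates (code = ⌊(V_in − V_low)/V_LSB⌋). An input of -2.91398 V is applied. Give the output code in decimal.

code 479

LSB = 6.6 V / 8192 = 0.806 mV.
Input sits at 479.133 steps above V_low.
So the output code is 479.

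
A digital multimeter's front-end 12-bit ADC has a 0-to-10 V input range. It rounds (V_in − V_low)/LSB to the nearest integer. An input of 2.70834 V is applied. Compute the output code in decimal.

Full-scale span = 10 V; LSB = 10/2^12 = 2.441 mV.
(2.70834 − 0) / 0.00244141 = 1109.336 LSBs.
So the output code is 1109.

code 1109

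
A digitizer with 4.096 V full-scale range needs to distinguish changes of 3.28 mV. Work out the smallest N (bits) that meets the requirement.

Number of steps required ≥ 4.096 V / 3.28 mV = 1248.78.
Need 2^N ≥ 1248.78; 2^10 = 1024, 2^11 = 2048.
Minimum N = 11.

11 bits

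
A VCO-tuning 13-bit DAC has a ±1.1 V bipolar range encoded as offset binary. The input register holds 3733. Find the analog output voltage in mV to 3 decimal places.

-97.485 mV

LSB = 2.2 V / 2^13 = 268.55 µV.
V_out = (−1.1) + 3733 × 0.000268555 V = -0.0974854 V.
= -97.485 mV.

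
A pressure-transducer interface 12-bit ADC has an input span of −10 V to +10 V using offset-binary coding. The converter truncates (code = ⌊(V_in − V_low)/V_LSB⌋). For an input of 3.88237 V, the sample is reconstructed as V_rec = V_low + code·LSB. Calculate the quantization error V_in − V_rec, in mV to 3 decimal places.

0.534 mV

LSB = 20/2^12 = 4.883 mV.
Scaled input = 2843.1094 LSBs, so code = 2843.
V_rec = (−10) + 2843·0.00488281 = 3.8818359 V.
Error = 3.88237 − 3.8818359 = 0.000534063 V = 0.534 mV.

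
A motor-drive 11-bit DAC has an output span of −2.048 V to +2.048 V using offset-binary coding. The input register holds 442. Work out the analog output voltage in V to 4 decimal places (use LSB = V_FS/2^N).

LSB = 4.096 V / 2^11 = 2.000 mV.
V_out = (−2.048) + 442 × 0.002 V = -1.164 V.

-1.1640 V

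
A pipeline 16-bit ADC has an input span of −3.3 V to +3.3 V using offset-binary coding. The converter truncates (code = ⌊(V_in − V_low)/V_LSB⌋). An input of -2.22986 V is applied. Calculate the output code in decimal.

LSB = 6.6 V / 65536 = 100.71 µV.
Input sits at 10626.166 steps above V_low.
Floor → code 10626.

code 10626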